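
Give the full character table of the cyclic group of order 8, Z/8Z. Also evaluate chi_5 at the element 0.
Character table of Z/8Z (irreps indexed chi_0,...,chi_7 with chi_k(m) = zeta_8^(k*m), zeta_8 = exp(2*pi*i/8)):
  irrep \ class  {0} (size 1)  {1} (size 1)    {2} (size 1)  {3} (size 1)    {4} (size 1)  {5} (size 1)    {6} (size 1)  {7} (size 1)  
  chi_0          1             1               1             1               1             1               1             1             
  chi_1          1             exp(I*pi/4)     I             exp(3*I*pi/4)   -1            exp(-3*I*pi/4)  -I            exp(-I*pi/4)  
  chi_2          1             I               -1            -I              1             I               -1            -I            
  chi_3          1             exp(3*I*pi/4)   -I            exp(I*pi/4)     -1            exp(-I*pi/4)    I             exp(-3*I*pi/4)
  chi_4          1             -1              1             -1              1             -1              1             -1            
  chi_5          1             exp(-3*I*pi/4)  I             exp(-I*pi/4)    -1            exp(I*pi/4)     -I            exp(3*I*pi/4) 
  chi_6          1             -I              -1            I               1             -I              -1            I             
  chi_7          1             exp(-I*pi/4)    -I            exp(-3*I*pi/4)  -1            exp(3*I*pi/4)   I             exp(I*pi/4)   

Spot check: chi_5(0) = zeta_8^(5*0) = zeta_8^0 = 1.

Justification: Z/8Z is abelian, so all 8 irreducible complex representations are 1-dimensional. They are given by chi_k(m) = zeta_8^(k*m) for k = 0,...,7. Row orthogonality: sum_m chi_k(m) conj(chi_l(m)) = 8 * [k = l].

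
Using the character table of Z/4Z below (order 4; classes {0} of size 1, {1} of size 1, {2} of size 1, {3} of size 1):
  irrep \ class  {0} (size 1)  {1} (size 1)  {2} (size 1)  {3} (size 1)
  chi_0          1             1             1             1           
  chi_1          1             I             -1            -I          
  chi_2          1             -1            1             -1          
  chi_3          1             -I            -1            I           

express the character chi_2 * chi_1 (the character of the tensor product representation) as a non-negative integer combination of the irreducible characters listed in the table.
chi_2 tensor chi_1 = chi_3 (all other irreducibles have multiplicity 0).

Solution. The character of a tensor product is the pointwise product (chi_2 * chi_1)(C) = chi_2(C) * chi_1(C):
  {0}: (1)*(1), {1}: (-1)*(I), {2}: (1)*(-1), {3}: (-1)*(-I)
so (chi_2 * chi_1) takes values
  {0} -> 1, {1} -> -I, {2} -> -1, {3} -> I.
Now take the inner product of this character with each irreducible chi from the table, <chi_2*chi_1, chi> = (1/4) sum_C |C| (chi_2*chi_1)(C) conj(chi(C)):
  <chi_2*chi_1, chi_0> = (1/4)[1*(1)*conj(1) + 1*(-I)*conj(1) + 1*(-1)*conj(1) + 1*(I)*conj(1)]
      = (1/4)[(1) + (-I) + (-1) + (I)] = 0/4 = 0
  <chi_2*chi_1, chi_1> = (1/4)[1*(1)*conj(1) + 1*(-I)*conj(I) + 1*(-1)*conj(-1) + 1*(I)*conj(-I)]
      = (1/4)[(1) + (-1) + (1) + (-1)] = 0/4 = 0
  <chi_2*chi_1, chi_2> = (1/4)[1*(1)*conj(1) + 1*(-I)*conj(-1) + 1*(-1)*conj(1) + 1*(I)*conj(-1)]
      = (1/4)[(1) + (I) + (-1) + (-I)] = 0/4 = 0
  <chi_2*chi_1, chi_3> = (1/4)[1*(1)*conj(1) + 1*(-I)*conj(-I) + 1*(-1)*conj(-1) + 1*(I)*conj(I)]
      = (1/4)[(1) + (1) + (1) + (1)] = 4/4 = 1
(Exp terms are combined using exp(i*s)*conj(exp(i*t)) = exp(i*(s-t)), and sums of them are collapsed using the identity that for every m > 1 the m distinct m-th roots of unity sum to 0, e.g. 1 + exp(2*I*pi/3) + exp(-2*I*pi/3) = 0.)
Hence the multiplicities are chi_3: 1. Dimension check: dim(chi_2)*dim(chi_1) = 1*1 = 1 and sum (mult * dim) = 1*1 = 1.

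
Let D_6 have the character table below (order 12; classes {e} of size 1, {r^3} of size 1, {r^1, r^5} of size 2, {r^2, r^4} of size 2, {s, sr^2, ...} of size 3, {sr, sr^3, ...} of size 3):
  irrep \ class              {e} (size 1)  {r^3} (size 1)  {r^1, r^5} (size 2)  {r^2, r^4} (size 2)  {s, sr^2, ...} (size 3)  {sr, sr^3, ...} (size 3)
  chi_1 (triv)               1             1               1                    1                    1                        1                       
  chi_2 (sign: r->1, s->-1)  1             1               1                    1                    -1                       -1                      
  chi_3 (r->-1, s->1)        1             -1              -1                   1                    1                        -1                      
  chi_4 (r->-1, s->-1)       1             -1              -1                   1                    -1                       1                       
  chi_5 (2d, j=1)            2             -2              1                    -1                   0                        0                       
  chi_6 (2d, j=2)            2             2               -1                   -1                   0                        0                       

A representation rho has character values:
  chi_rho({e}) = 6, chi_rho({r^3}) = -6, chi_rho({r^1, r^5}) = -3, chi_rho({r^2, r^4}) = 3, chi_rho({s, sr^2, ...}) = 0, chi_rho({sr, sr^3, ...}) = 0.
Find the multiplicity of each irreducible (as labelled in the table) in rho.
Multiplicities: chi_1: 0, chi_2: 0, chi_3: 2, chi_4: 2, chi_5: 1, chi_6: 0.

Solution. Use <chi_rho, chi> = (1/|G|) sum_C |C| * chi_rho(C) * conj(chi(C)) with |G| = 12 for each irreducible chi in the table:
  <chi_rho, chi_1> = (1/12)[1*(6)*conj(1) + 1*(-6)*conj(1) + 2*(-3)*conj(1) + 2*(3)*conj(1) + 3*(0)*conj(1) + 3*(0)*conj(1)]
      = (1/12)[(6) + (-6) + (-6) + (6) + (0) + (0)] = 0/12 = 0
  <chi_rho, chi_2> = (1/12)[1*(6)*conj(1) + 1*(-6)*conj(1) + 2*(-3)*conj(1) + 2*(3)*conj(1) + 3*(0)*conj(-1) + 3*(0)*conj(-1)]
      = (1/12)[(6) + (-6) + (-6) + (6) + (0) + (0)] = 0/12 = 0
  <chi_rho, chi_3> = (1/12)[1*(6)*conj(1) + 1*(-6)*conj(-1) + 2*(-3)*conj(-1) + 2*(3)*conj(1) + 3*(0)*conj(1) + 3*(0)*conj(-1)]
      = (1/12)[(6) + (6) + (6) + (6) + (0) + (0)] = 24/12 = 2
  <chi_rho, chi_4> = (1/12)[1*(6)*conj(1) + 1*(-6)*conj(-1) + 2*(-3)*conj(-1) + 2*(3)*conj(1) + 3*(0)*conj(-1) + 3*(0)*conj(1)]
      = (1/12)[(6) + (6) + (6) + (6) + (0) + (0)] = 24/12 = 2
  <chi_rho, chi_5> = (1/12)[1*(6)*conj(2) + 1*(-6)*conj(-2) + 2*(-3)*conj(1) + 2*(3)*conj(-1) + 3*(0)*conj(0) + 3*(0)*conj(0)]
      = (1/12)[(12) + (12) + (-6) + (-6) + (0) + (0)] = 12/12 = 1
  <chi_rho, chi_6> = (1/12)[1*(6)*conj(2) + 1*(-6)*conj(2) + 2*(-3)*conj(-1) + 2*(3)*conj(-1) + 3*(0)*conj(0) + 3*(0)*conj(0)]
      = (1/12)[(12) + (-12) + (6) + (-6) + (0) + (0)] = 0/12 = 0
Dimension check: dim(rho) = sum (mult * dim) = 0*1 + 0*1 + 2*1 + 2*1 + 1*2 + 0*2 = 6 = chi_rho(e) = 6.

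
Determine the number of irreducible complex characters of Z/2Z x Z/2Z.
4

The number of irreducible complex representations of a finite group equals its number of conjugacy classes. Z/2Z x Z/2Z is abelian of order 4, so every element is its own conjugacy class: 4 classes, so Z/2Z x Z/2Z (order 4) has exactly 4 irreducible complex representations.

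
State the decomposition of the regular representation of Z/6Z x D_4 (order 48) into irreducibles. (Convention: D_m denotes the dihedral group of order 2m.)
Each irreducible V_i of dimension d_i appears with multiplicity d_i, i.e. rho_reg = (direct sum over all irreducibles V_i) d_i V_i. The irreducible dimensions for Z/6Z x D_4 are 1, 1, 1, 1, 1, 1, 1, 1, 1, 1, 1, 1, 1, 1, 1, 1, 1, 1, 1, 1, 1, 1, 1, 1, 2, 2, 2, 2, 2, 2: 24 irreducibles of dimension 1, each with multiplicity 1; 6 irreducibles of dimension 2, each with multiplicity 2. Total dimension 24*1*1 + 6*2*2 = 48 = |G|.

Derivation: General theorem: in the regular representation of a finite group G, each irreducible appears with multiplicity equal to its dimension. Check: dim(rho_reg) = sum d_i^2 = 1 + 1 + 1 + 1 + 1 + 1 + 1 + 1 + 1 + 1 + 1 + 1 + 1 + 1 + 1 + 1 + 1 + 1 + 1 + 1 + 1 + 1 + 1 + 1 + 4 + 4 + 4 + 4 + 4 + 4 = 48 = |G|.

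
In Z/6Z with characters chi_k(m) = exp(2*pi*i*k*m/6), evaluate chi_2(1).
chi_2(1) = zeta_6^2 = exp(2*I*pi/3)

Proof sketch: chi_2(1) = zeta_6^(2*1) = zeta_6^2. Since zeta_6^6 = 1, this equals zeta_6^2 = exp(2*pi*i*2/6) = exp(2*I*pi/3).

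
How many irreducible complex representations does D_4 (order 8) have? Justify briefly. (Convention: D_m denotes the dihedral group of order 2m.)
5

Working: The number of irreducible complex representations of a finite group equals its number of conjugacy classes. D_4 has 5 conjugacy classes (n/2 + 3 for n even), so D_4 (order 8) has exactly 5 irreducible complex representations.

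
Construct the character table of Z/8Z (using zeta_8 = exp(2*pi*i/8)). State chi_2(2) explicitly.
Character table of Z/8Z (irreps indexed chi_0,...,chi_7 with chi_k(m) = zeta_8^(k*m), zeta_8 = exp(2*pi*i/8)):
  irrep \ class  {0} (size 1)  {1} (size 1)    {2} (size 1)  {3} (size 1)    {4} (size 1)  {5} (size 1)    {6} (size 1)  {7} (size 1)  
  chi_0          1             1               1             1               1             1               1             1             
  chi_1          1             exp(I*pi/4)     I             exp(3*I*pi/4)   -1            exp(-3*I*pi/4)  -I            exp(-I*pi/4)  
  chi_2          1             I               -1            -I              1             I               -1            -I            
  chi_3          1             exp(3*I*pi/4)   -I            exp(I*pi/4)     -1            exp(-I*pi/4)    I             exp(-3*I*pi/4)
  chi_4          1             -1              1             -1              1             -1              1             -1            
  chi_5          1             exp(-3*I*pi/4)  I             exp(-I*pi/4)    -1            exp(I*pi/4)     -I            exp(3*I*pi/4) 
  chi_6          1             -I              -1            I               1             -I              -1            I             
  chi_7          1             exp(-I*pi/4)    -I            exp(-3*I*pi/4)  -1            exp(3*I*pi/4)   I             exp(I*pi/4)   

Spot check: chi_2(2) = zeta_8^(2*2) = zeta_8^4 = -1.

Z/8Z is abelian, so all 8 irreducible complex representations are 1-dimensional. They are given by chi_k(m) = zeta_8^(k*m) for k = 0,...,7. Row orthogonality: sum_m chi_k(m) conj(chi_l(m)) = 8 * [k = l].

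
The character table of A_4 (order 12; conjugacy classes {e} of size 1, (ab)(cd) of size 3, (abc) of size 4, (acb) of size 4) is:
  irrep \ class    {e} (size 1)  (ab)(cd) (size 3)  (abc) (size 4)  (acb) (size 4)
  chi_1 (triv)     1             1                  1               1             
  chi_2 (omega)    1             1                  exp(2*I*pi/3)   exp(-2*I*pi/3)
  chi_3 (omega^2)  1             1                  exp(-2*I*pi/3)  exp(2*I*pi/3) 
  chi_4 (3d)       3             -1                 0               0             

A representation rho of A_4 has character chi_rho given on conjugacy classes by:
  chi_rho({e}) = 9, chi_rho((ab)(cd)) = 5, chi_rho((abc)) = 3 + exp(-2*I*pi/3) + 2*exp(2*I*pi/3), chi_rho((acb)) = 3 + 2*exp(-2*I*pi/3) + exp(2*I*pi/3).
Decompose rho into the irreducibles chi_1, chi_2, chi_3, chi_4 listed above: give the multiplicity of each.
Multiplicities: chi_1: 3, chi_2: 2, chi_3: 1, chi_4: 1.

Proof sketch: Use <chi_rho, chi> = (1/|G|) sum_C |C| * chi_rho(C) * conj(chi(C)) with |G| = 12 for each irreducible chi in the table:
  <chi_rho, chi_1> = (1/12)[1*(9)*conj(1) + 3*(5)*conj(1) + 4*(3 + exp(-2*I*pi/3) + 2*exp(2*I*pi/3))*conj(1) + 4*(3 + 2*exp(-2*I*pi/3) + exp(2*I*pi/3))*conj(1)]
      = (1/12)[(9) + (15) + (12 + 4*exp(-2*I*pi/3) + 8*exp(2*I*pi/3)) + (12 + 8*exp(-2*I*pi/3) + 4*exp(2*I*pi/3))] = 36/12 = 3
  <chi_rho, chi_2> = (1/12)[1*(9)*conj(1) + 3*(5)*conj(1) + 4*(3 + exp(-2*I*pi/3) + 2*exp(2*I*pi/3))*conj(exp(2*I*pi/3)) + 4*(3 + 2*exp(-2*I*pi/3) + exp(2*I*pi/3))*conj(exp(-2*I*pi/3))]
      = (1/12)[(9) + (15) + (8 + 12*exp(-2*I*pi/3) + 4*exp(2*I*pi/3)) + (8 + 4*exp(-2*I*pi/3) + 12*exp(2*I*pi/3))] = 24/12 = 2
  <chi_rho, chi_3> = (1/12)[1*(9)*conj(1) + 3*(5)*conj(1) + 4*(3 + exp(-2*I*pi/3) + 2*exp(2*I*pi/3))*conj(exp(-2*I*pi/3)) + 4*(3 + 2*exp(-2*I*pi/3) + exp(2*I*pi/3))*conj(exp(2*I*pi/3))]
      = (1/12)[(9) + (15) + (4 + 8*exp(-2*I*pi/3) + 12*exp(2*I*pi/3)) + (4 + 12*exp(-2*I*pi/3) + 8*exp(2*I*pi/3))] = 12/12 = 1
  <chi_rho, chi_4> = (1/12)[1*(9)*conj(3) + 3*(5)*conj(-1) + 4*(3 + exp(-2*I*pi/3) + 2*exp(2*I*pi/3))*conj(0) + 4*(3 + 2*exp(-2*I*pi/3) + exp(2*I*pi/3))*conj(0)]
      = (1/12)[(27) + (-15) + (0) + (0)] = 12/12 = 1
(Exp terms are combined using exp(i*s)*conj(exp(i*t)) = exp(i*(s-t)), and sums of them are collapsed using the identity that for every m > 1 the m distinct m-th roots of unity sum to 0, e.g. 1 + exp(2*I*pi/3) + exp(-2*I*pi/3) = 0.)
Dimension check: dim(rho) = sum (mult * dim) = 3*1 + 2*1 + 1*1 + 1*3 = 9 = chi_rho(e) = 9.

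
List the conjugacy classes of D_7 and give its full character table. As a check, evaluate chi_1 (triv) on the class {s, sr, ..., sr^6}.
Conjugacy classes: {e} of size 1, {r^1, r^6} of size 2, {r^2, r^5} of size 2, {r^3, r^4} of size 2, {s, sr, ..., sr^6} of size 7.
Character table:
  irrep \ class              {e} (size 1)  {r^1, r^6} (size 2)  {r^2, r^5} (size 2)  {r^3, r^4} (size 2)  {s, sr, ..., sr^6} (size 7)
  chi_1 (triv)               1             1                    1                    1                    1                          
  chi_2 (sign: r->1, s->-1)  1             1                    1                    1                    -1                         
  chi_3 (2d, j=1)            2             2*cos(2*pi/7)        -2*cos(3*pi/7)       -2*cos(pi/7)         0                          
  chi_4 (2d, j=2)            2             -2*cos(3*pi/7)       -2*cos(pi/7)         2*cos(2*pi/7)        0                          
  chi_5 (2d, j=3)            2             -2*cos(pi/7)         2*cos(2*pi/7)        -2*cos(3*pi/7)       0                          

Spot check: chi_1 (triv) on {s, sr, ..., sr^6} = 1.

D_7 has order 2*7 = 14 with 5 conjugacy classes, hence 5 irreducibles. Sum of squared dims 1 + 1 + 4 + 4 + 4 = 14 = |G|. Linear characters come from the abelianisation; the 2-dimensional irreps have character r^k -> 2*cos(2*pi*j*k/7), reflections -> 0.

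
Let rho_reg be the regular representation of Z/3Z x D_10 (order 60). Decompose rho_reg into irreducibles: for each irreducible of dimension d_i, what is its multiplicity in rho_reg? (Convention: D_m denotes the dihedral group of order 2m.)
Each irreducible V_i of dimension d_i appears with multiplicity d_i, i.e. rho_reg = (direct sum over all irreducibles V_i) d_i V_i. The irreducible dimensions for Z/3Z x D_10 are 1, 1, 1, 1, 1, 1, 1, 1, 1, 1, 1, 1, 2, 2, 2, 2, 2, 2, 2, 2, 2, 2, 2, 2: 12 irreducibles of dimension 1, each with multiplicity 1; 12 irreducibles of dimension 2, each with multiplicity 2. Total dimension 12*1*1 + 12*2*2 = 60 = |G|.

Details: General theorem: in the regular representation of a finite group G, each irreducible appears with multiplicity equal to its dimension. Check: dim(rho_reg) = sum d_i^2 = 1 + 1 + 1 + 1 + 1 + 1 + 1 + 1 + 1 + 1 + 1 + 1 + 4 + 4 + 4 + 4 + 4 + 4 + 4 + 4 + 4 + 4 + 4 + 4 = 60 = |G|.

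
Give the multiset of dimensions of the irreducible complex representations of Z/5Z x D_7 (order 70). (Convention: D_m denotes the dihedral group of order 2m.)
Dimensions: 1, 1, 1, 1, 1, 1, 1, 1, 1, 1, 2, 2, 2, 2, 2, 2, 2, 2, 2, 2, 2, 2, 2, 2, 2

There are 25 irreducibles (= number of conjugacy classes). Their dimensions d_i satisfy sum d_i^2 = |G| = 70: 1 + 1 + 1 + 1 + 1 + 1 + 1 + 1 + 1 + 1 + 4 + 4 + 4 + 4 + 4 + 4 + 4 + 4 + 4 + 4 + 4 + 4 + 4 + 4 + 4 = 70. (For the product with Z/5Z: each of the 5 1-dim characters of Z/5Z tensors with each irrep of D_7, giving 5 copies of each D_7-dimension.)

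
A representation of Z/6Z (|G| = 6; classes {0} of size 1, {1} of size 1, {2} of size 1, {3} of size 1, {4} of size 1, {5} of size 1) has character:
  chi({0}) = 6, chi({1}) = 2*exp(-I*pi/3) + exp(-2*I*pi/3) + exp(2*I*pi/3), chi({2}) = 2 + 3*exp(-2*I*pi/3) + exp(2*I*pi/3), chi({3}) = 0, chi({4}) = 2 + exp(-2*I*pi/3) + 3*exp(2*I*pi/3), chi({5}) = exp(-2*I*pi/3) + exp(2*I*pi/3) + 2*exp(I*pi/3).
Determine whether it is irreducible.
Not irreducible (reducible): <chi, chi> = 8 > 1.

<chi, chi> = (1/|G|) sum_C |C| * |chi(C)|^2 = (1/6)[1*|6|^2 + 1*|2*exp(-I*pi/3) + exp(-2*I*pi/3) + exp(2*I*pi/3)|^2 + 1*|2 + 3*exp(-2*I*pi/3) + exp(2*I*pi/3)|^2 + 1*|0|^2 + 1*|2 + exp(-2*I*pi/3) + 3*exp(2*I*pi/3)|^2 + 1*|exp(-2*I*pi/3) + exp(2*I*pi/3) + 2*exp(I*pi/3)|^2]
  = (1/6)[(36) + (3) + (3) + (0) + (3) + (3)] = 48/6 = 8.
(Exp terms are combined using exp(i*s)*conj(exp(i*t)) = exp(i*(s-t)), and sums of them are collapsed using the identity that for every m > 1 the m distinct m-th roots of unity sum to 0, e.g. 1 + exp(2*I*pi/3) + exp(-2*I*pi/3) = 0.)
A character is irreducible iff <chi, chi> = 1, so this representation is reducible.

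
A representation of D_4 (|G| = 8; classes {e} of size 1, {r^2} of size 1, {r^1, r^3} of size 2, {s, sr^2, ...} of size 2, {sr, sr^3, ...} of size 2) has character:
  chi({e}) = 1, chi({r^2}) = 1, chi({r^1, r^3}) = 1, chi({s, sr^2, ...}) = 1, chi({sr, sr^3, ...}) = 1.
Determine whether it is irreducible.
Irreducible: <chi, chi> = 1.

Why: <chi, chi> = (1/|G|) sum_C |C| * |chi(C)|^2 = (1/8)[1*|1|^2 + 1*|1|^2 + 2*|1|^2 + 2*|1|^2 + 2*|1|^2]
  = (1/8)[(1) + (1) + (2) + (2) + (2)] = 8/8 = 1.
A character is irreducible iff <chi, chi> = 1, so this representation is irreducible.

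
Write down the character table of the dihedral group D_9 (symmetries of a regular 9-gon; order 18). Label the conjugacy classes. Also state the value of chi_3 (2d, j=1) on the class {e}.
Conjugacy classes: {e} of size 1, {r^1, r^8} of size 2, {r^2, r^7} of size 2, {r^3, r^6} of size 2, {r^4, r^5} of size 2, {s, sr, ..., sr^8} of size 9.
Character table:
  irrep \ class              {e} (size 1)  {r^1, r^8} (size 2)  {r^2, r^7} (size 2)  {r^3, r^6} (size 2)  {r^4, r^5} (size 2)  {s, sr, ..., sr^8} (size 9)
  chi_1 (triv)               1             1                    1                    1                    1                    1                          
  chi_2 (sign: r->1, s->-1)  1             1                    1                    1                    1                    -1                         
  chi_3 (2d, j=1)            2             2*cos(2*pi/9)        2*cos(4*pi/9)        -1                   -2*cos(pi/9)         0                          
  chi_4 (2d, j=2)            2             2*cos(4*pi/9)        -2*cos(pi/9)         -1                   2*cos(2*pi/9)        0                          
  chi_5 (2d, j=3)            2             -1                   -1                   2                    -1                   0                          
  chi_6 (2d, j=4)            2             -2*cos(pi/9)         2*cos(2*pi/9)        -1                   2*cos(4*pi/9)        0                          

Spot check: chi_3 (2d, j=1) on {e} = 2.

Why: D_9 has order 2*9 = 18 with 6 conjugacy classes, hence 6 irreducibles. Sum of squared dims 1 + 1 + 4 + 4 + 4 + 4 = 18 = |G|. Linear characters come from the abelianisation; the 2-dimensional irreps have character r^k -> 2*cos(2*pi*j*k/9), reflections -> 0.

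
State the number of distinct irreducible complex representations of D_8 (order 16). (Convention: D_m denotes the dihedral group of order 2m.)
7

Justification: The number of irreducible complex representations of a finite group equals its number of conjugacy classes. D_8 has 7 conjugacy classes (n/2 + 3 for n even), so D_8 (order 16) has exactly 7 irreducible complex representations.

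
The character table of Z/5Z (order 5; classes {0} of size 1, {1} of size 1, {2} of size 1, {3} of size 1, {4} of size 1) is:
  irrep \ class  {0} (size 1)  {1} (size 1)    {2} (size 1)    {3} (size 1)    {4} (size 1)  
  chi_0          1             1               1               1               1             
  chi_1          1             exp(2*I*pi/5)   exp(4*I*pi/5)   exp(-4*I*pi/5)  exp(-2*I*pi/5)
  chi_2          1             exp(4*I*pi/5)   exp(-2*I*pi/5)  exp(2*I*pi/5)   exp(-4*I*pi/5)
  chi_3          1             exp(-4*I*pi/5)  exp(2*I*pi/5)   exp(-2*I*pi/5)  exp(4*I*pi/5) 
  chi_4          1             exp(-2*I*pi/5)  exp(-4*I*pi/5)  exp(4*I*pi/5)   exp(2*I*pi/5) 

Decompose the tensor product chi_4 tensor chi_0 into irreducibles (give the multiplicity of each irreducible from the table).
chi_4 tensor chi_0 = chi_4 (all other irreducibles have multiplicity 0).

Details: The character of a tensor product is the pointwise product (chi_4 * chi_0)(C) = chi_4(C) * chi_0(C):
  {0}: (1)*(1), {1}: (exp(-2*I*pi/5))*(1), {2}: (exp(-4*I*pi/5))*(1), {3}: (exp(4*I*pi/5))*(1), {4}: (exp(2*I*pi/5))*(1)
so (chi_4 * chi_0) takes values
  {0} -> 1, {1} -> exp(-2*I*pi/5), {2} -> exp(-4*I*pi/5), {3} -> exp(4*I*pi/5), {4} -> exp(2*I*pi/5).
Now take the inner product of this character with each irreducible chi from the table, <chi_4*chi_0, chi> = (1/5) sum_C |C| (chi_4*chi_0)(C) conj(chi(C)):
  <chi_4*chi_0, chi_0> = (1/5)[1*(1)*conj(1) + 1*(exp(-2*I*pi/5))*conj(1) + 1*(exp(-4*I*pi/5))*conj(1) + 1*(exp(4*I*pi/5))*conj(1) + 1*(exp(2*I*pi/5))*conj(1)]
      = (1/5)[(1) + (exp(-2*I*pi/5)) + (exp(-4*I*pi/5)) + (exp(4*I*pi/5)) + (exp(2*I*pi/5))] = 0/5 = 0
  <chi_4*chi_0, chi_1> = (1/5)[1*(1)*conj(1) + 1*(exp(-2*I*pi/5))*conj(exp(2*I*pi/5)) + 1*(exp(-4*I*pi/5))*conj(exp(4*I*pi/5)) + 1*(exp(4*I*pi/5))*conj(exp(-4*I*pi/5)) + 1*(exp(2*I*pi/5))*conj(exp(-2*I*pi/5))]
      = (1/5)[(1) + (exp(-4*I*pi/5)) + (exp(2*I*pi/5)) + (exp(-2*I*pi/5)) + (exp(4*I*pi/5))] = 0/5 = 0
  <chi_4*chi_0, chi_2> = (1/5)[1*(1)*conj(1) + 1*(exp(-2*I*pi/5))*conj(exp(4*I*pi/5)) + 1*(exp(-4*I*pi/5))*conj(exp(-2*I*pi/5)) + 1*(exp(4*I*pi/5))*conj(exp(2*I*pi/5)) + 1*(exp(2*I*pi/5))*conj(exp(-4*I*pi/5))]
      = (1/5)[(1) + (exp(4*I*pi/5)) + (exp(-2*I*pi/5)) + (exp(2*I*pi/5)) + (exp(-4*I*pi/5))] = 0/5 = 0
  <chi_4*chi_0, chi_3> = (1/5)[1*(1)*conj(1) + 1*(exp(-2*I*pi/5))*conj(exp(-4*I*pi/5)) + 1*(exp(-4*I*pi/5))*conj(exp(2*I*pi/5)) + 1*(exp(4*I*pi/5))*conj(exp(-2*I*pi/5)) + 1*(exp(2*I*pi/5))*conj(exp(4*I*pi/5))]
      = (1/5)[(1) + (exp(2*I*pi/5)) + (exp(4*I*pi/5)) + (exp(-4*I*pi/5)) + (exp(-2*I*pi/5))] = 0/5 = 0
  <chi_4*chi_0, chi_4> = (1/5)[1*(1)*conj(1) + 1*(exp(-2*I*pi/5))*conj(exp(-2*I*pi/5)) + 1*(exp(-4*I*pi/5))*conj(exp(-4*I*pi/5)) + 1*(exp(4*I*pi/5))*conj(exp(4*I*pi/5)) + 1*(exp(2*I*pi/5))*conj(exp(2*I*pi/5))]
      = (1/5)[(1) + (1) + (1) + (1) + (1)] = 5/5 = 1
(Exp terms are combined using exp(i*s)*conj(exp(i*t)) = exp(i*(s-t)), and sums of them are collapsed using the identity that for every m > 1 the m distinct m-th roots of unity sum to 0, e.g. 1 + exp(2*I*pi/3) + exp(-2*I*pi/3) = 0.)
Hence the multiplicities are chi_4: 1. Dimension check: dim(chi_4)*dim(chi_0) = 1*1 = 1 and sum (mult * dim) = 1*1 = 1.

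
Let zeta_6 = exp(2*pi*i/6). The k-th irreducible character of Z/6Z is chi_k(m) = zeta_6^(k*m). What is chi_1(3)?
chi_1(3) = zeta_6^3 = -1

Justification: chi_1(3) = zeta_6^(1*3) = zeta_6^3. Since zeta_6^6 = 1, this equals zeta_6^3 = exp(2*pi*i*3/6) = -1.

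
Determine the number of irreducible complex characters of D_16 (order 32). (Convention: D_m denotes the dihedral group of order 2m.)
11

Working: The number of irreducible complex representations of a finite group equals its number of conjugacy classes. D_16 has 11 conjugacy classes (n/2 + 3 for n even), so D_16 (order 32) has exactly 11 irreducible complex representations.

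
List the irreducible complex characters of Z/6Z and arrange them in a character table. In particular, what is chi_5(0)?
Character table of Z/6Z (irreps indexed chi_0,...,chi_5 with chi_k(m) = zeta_6^(k*m), zeta_6 = exp(2*pi*i/6)):
  irrep \ class  {0} (size 1)  {1} (size 1)    {2} (size 1)    {3} (size 1)  {4} (size 1)    {5} (size 1)  
  chi_0          1             1               1               1             1               1             
  chi_1          1             exp(I*pi/3)     exp(2*I*pi/3)   -1            exp(-2*I*pi/3)  exp(-I*pi/3)  
  chi_2          1             exp(2*I*pi/3)   exp(-2*I*pi/3)  1             exp(2*I*pi/3)   exp(-2*I*pi/3)
  chi_3          1             -1              1               -1            1               -1            
  chi_4          1             exp(-2*I*pi/3)  exp(2*I*pi/3)   1             exp(-2*I*pi/3)  exp(2*I*pi/3) 
  chi_5          1             exp(-I*pi/3)    exp(-2*I*pi/3)  -1            exp(2*I*pi/3)   exp(I*pi/3)   

Spot check: chi_5(0) = zeta_6^(5*0) = zeta_6^0 = 1.

Proof sketch: Z/6Z is abelian, so all 6 irreducible complex representations are 1-dimensional. They are given by chi_k(m) = zeta_6^(k*m) for k = 0,...,5. Row orthogonality: sum_m chi_k(m) conj(chi_l(m)) = 6 * [k = l].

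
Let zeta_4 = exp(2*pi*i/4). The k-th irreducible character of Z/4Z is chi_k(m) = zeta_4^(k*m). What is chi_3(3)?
chi_3(3) = zeta_4^9 = I

Argument: chi_3(3) = zeta_4^(3*3) = zeta_4^9. Since zeta_4^4 = 1, this equals zeta_4^1 = exp(2*pi*i*1/4) = I.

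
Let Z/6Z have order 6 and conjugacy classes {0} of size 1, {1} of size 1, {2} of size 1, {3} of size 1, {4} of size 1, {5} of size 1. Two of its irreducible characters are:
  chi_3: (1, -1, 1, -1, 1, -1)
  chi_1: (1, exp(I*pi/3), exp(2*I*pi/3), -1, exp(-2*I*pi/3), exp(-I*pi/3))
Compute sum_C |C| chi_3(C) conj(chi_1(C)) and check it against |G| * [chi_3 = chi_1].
Sum = 0; so <chi_3, chi_1> = 0 (distinct irreducibles are orthogonal).

Solution. Compute term by term over conjugacy classes (|C| * chi_3(C) * conj(chi_1(C))):
  1*(1)*conj(1) + 1*(-1)*conj(exp(I*pi/3)) + 1*(1)*conj(exp(2*I*pi/3)) + 1*(-1)*conj(-1) + 1*(1)*conj(exp(-2*I*pi/3)) + 1*(-1)*conj(exp(-I*pi/3))
  = (1) + (-exp(-I*pi/3)) + (exp(-2*I*pi/3)) + (1) + (exp(2*I*pi/3)) + (-exp(I*pi/3))
  = 0.
(Exp terms are combined using exp(i*s)*conj(exp(i*t)) = exp(i*(s-t)), and sums of them are collapsed using the identity that for every m > 1 the m distinct m-th roots of unity sum to 0, e.g. 1 + exp(2*I*pi/3) + exp(-2*I*pi/3) = 0.)
Dividing by |G| = 6 gives 0/6 = 0, matching the row-orthogonality relation <chi_3, chi_1> = [chi_3 = chi_1].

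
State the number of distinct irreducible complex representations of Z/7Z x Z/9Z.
63

Why: The number of irreducible complex representations of a finite group equals its number of conjugacy classes. Z/7Z x Z/9Z is abelian of order 63, so every element is its own conjugacy class: 63 classes, so Z/7Z x Z/9Z (order 63) has exactly 63 irreducible complex representations.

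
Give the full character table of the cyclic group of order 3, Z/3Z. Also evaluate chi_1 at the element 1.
Character table of Z/3Z (irreps indexed chi_0,...,chi_2 with chi_k(m) = zeta_3^(k*m), zeta_3 = exp(2*pi*i/3)):
  irrep \ class  {0} (size 1)  {1} (size 1)    {2} (size 1)  
  chi_0          1             1               1             
  chi_1          1             exp(2*I*pi/3)   exp(-2*I*pi/3)
  chi_2          1             exp(-2*I*pi/3)  exp(2*I*pi/3) 

Spot check: chi_1(1) = zeta_3^(1*1) = zeta_3^1 = exp(2*I*pi/3).

Derivation: Z/3Z is abelian, so all 3 irreducible complex representations are 1-dimensional. They are given by chi_k(m) = zeta_3^(k*m) for k = 0,...,2. Row orthogonality: sum_m chi_k(m) conj(chi_l(m)) = 3 * [k = l].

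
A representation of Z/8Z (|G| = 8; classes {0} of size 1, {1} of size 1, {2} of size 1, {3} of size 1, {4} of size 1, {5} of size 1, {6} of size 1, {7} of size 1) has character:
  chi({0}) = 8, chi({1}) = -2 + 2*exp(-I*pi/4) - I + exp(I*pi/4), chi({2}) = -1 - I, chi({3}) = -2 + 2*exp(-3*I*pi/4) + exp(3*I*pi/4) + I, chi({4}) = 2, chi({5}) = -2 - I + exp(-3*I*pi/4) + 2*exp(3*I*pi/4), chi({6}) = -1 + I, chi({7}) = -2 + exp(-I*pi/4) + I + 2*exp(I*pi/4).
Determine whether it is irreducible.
Not irreducible (reducible): <chi, chi> = 14 > 1.

Details: <chi, chi> = (1/|G|) sum_C |C| * |chi(C)|^2 = (1/8)[1*|8|^2 + 1*|-2 + 2*exp(-I*pi/4) - I + exp(I*pi/4)|^2 + 1*|-1 - I|^2 + 1*|-2 + 2*exp(-3*I*pi/4) + exp(3*I*pi/4) + I|^2 + 1*|2|^2 + 1*|-2 - I + exp(-3*I*pi/4) + 2*exp(3*I*pi/4)|^2 + 1*|-1 + I|^2 + 1*|-2 + exp(-I*pi/4) + I + 2*exp(I*pi/4)|^2]
  = (1/8)[(64) + (10 - 5*exp(I*pi/4) - exp(3*I*pi/4) - 6*exp(-I*pi/4)) + (2) + (10 - 6*exp(3*I*pi/4) - exp(-I*pi/4) - 5*exp(-3*I*pi/4)) + (4) + (10 - 6*exp(3*I*pi/4) - exp(-I*pi/4) - 5*exp(-3*I*pi/4)) + (2) + (10 - 5*exp(I*pi/4) - exp(3*I*pi/4) - 6*exp(-I*pi/4))] = 112/8 = 14.
(Exp terms are combined using exp(i*s)*conj(exp(i*t)) = exp(i*(s-t)), and sums of them are collapsed using the identity that for every m > 1 the m distinct m-th roots of unity sum to 0, e.g. 1 + exp(2*I*pi/3) + exp(-2*I*pi/3) = 0.)
A character is irreducible iff <chi, chi> = 1, so this representation is reducible.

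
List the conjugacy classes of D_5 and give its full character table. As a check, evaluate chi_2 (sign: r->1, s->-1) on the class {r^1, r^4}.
Conjugacy classes: {e} of size 1, {r^1, r^4} of size 2, {r^2, r^3} of size 2, {s, sr, ..., sr^4} of size 5.
Character table:
  irrep \ class              {e} (size 1)  {r^1, r^4} (size 2)  {r^2, r^3} (size 2)  {s, sr, ..., sr^4} (size 5)
  chi_1 (triv)               1             1                    1                    1                          
  chi_2 (sign: r->1, s->-1)  1             1                    1                    -1                         
  chi_3 (2d, j=1)            2             -1/2 + sqrt(5)/2     -sqrt(5)/2 - 1/2     0                          
  chi_4 (2d, j=2)            2             -sqrt(5)/2 - 1/2     -1/2 + sqrt(5)/2     0                          

Spot check: chi_2 (sign: r->1, s->-1) on {r^1, r^4} = 1.

Justification: D_5 has order 2*5 = 10 with 4 conjugacy classes, hence 4 irreducibles. Sum of squared dims 1 + 1 + 4 + 4 = 10 = |G|. Linear characters come from the abelianisation; the 2-dimensional irreps have character r^k -> 2*cos(2*pi*j*k/5), reflections -> 0.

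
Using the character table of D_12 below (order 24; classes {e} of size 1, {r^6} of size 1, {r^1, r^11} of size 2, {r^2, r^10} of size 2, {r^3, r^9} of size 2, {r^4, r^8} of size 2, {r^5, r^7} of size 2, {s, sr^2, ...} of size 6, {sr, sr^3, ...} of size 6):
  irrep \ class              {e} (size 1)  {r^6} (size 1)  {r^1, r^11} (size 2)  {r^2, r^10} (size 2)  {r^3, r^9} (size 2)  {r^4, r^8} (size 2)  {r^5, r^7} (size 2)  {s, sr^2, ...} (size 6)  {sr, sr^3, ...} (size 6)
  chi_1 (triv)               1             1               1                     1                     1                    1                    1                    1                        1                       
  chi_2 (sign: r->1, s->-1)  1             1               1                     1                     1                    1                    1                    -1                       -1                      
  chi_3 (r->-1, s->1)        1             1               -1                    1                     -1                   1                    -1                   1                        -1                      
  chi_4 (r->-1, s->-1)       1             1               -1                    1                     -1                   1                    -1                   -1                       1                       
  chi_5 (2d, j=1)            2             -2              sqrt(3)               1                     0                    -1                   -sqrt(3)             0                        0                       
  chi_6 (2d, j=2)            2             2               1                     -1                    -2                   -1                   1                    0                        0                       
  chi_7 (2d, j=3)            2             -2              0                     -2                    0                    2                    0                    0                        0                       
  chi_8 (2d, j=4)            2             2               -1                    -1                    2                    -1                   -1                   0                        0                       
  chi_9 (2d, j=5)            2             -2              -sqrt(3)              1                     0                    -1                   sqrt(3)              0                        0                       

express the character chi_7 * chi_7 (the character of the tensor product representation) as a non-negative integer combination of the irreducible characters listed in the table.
chi_7 tensor chi_7 = chi_1 + chi_2 + chi_3 + chi_4 (all other irreducibles have multiplicity 0).

Solution. The character of a tensor product is the pointwise product (chi_7 * chi_7)(C) = chi_7(C) * chi_7(C):
  {e}: (2)*(2), {r^6}: (-2)*(-2), {r^1, r^11}: (0)*(0), {r^2, r^10}: (-2)*(-2), {r^3, r^9}: (0)*(0), {r^4, r^8}: (2)*(2), {r^5, r^7}: (0)*(0), {s, sr^2, ...}: (0)*(0), {sr, sr^3, ...}: (0)*(0)
so (chi_7 * chi_7) takes values
  {e} -> 4, {r^6} -> 4, {r^1, r^11} -> 0, {r^2, r^10} -> 4, {r^3, r^9} -> 0, {r^4, r^8} -> 4, {r^5, r^7} -> 0, {s, sr^2, ...} -> 0, {sr, sr^3, ...} -> 0.
Now take the inner product of this character with each irreducible chi from the table, <chi_7*chi_7, chi> = (1/24) sum_C |C| (chi_7*chi_7)(C) conj(chi(C)):
  <chi_7*chi_7, chi_1> = (1/24)[1*(4)*conj(1) + 1*(4)*conj(1) + 2*(0)*conj(1) + 2*(4)*conj(1) + 2*(0)*conj(1) + 2*(4)*conj(1) + 2*(0)*conj(1) + 6*(0)*conj(1) + 6*(0)*conj(1)]
      = (1/24)[(4) + (4) + (0) + (8) + (0) + (8) + (0) + (0) + (0)] = 24/24 = 1
  <chi_7*chi_7, chi_2> = (1/24)[1*(4)*conj(1) + 1*(4)*conj(1) + 2*(0)*conj(1) + 2*(4)*conj(1) + 2*(0)*conj(1) + 2*(4)*conj(1) + 2*(0)*conj(1) + 6*(0)*conj(-1) + 6*(0)*conj(-1)]
      = (1/24)[(4) + (4) + (0) + (8) + (0) + (8) + (0) + (0) + (0)] = 24/24 = 1
  <chi_7*chi_7, chi_3> = (1/24)[1*(4)*conj(1) + 1*(4)*conj(1) + 2*(0)*conj(-1) + 2*(4)*conj(1) + 2*(0)*conj(-1) + 2*(4)*conj(1) + 2*(0)*conj(-1) + 6*(0)*conj(1) + 6*(0)*conj(-1)]
      = (1/24)[(4) + (4) + (0) + (8) + (0) + (8) + (0) + (0) + (0)] = 24/24 = 1
  <chi_7*chi_7, chi_4> = (1/24)[1*(4)*conj(1) + 1*(4)*conj(1) + 2*(0)*conj(-1) + 2*(4)*conj(1) + 2*(0)*conj(-1) + 2*(4)*conj(1) + 2*(0)*conj(-1) + 6*(0)*conj(-1) + 6*(0)*conj(1)]
      = (1/24)[(4) + (4) + (0) + (8) + (0) + (8) + (0) + (0) + (0)] = 24/24 = 1
  <chi_7*chi_7, chi_5> = (1/24)[1*(4)*conj(2) + 1*(4)*conj(-2) + 2*(0)*conj(sqrt(3)) + 2*(4)*conj(1) + 2*(0)*conj(0) + 2*(4)*conj(-1) + 2*(0)*conj(-sqrt(3)) + 6*(0)*conj(0) + 6*(0)*conj(0)]
      = (1/24)[(8) + (-8) + (0) + (8) + (0) + (-8) + (0) + (0) + (0)] = 0/24 = 0
  <chi_7*chi_7, chi_6> = (1/24)[1*(4)*conj(2) + 1*(4)*conj(2) + 2*(0)*conj(1) + 2*(4)*conj(-1) + 2*(0)*conj(-2) + 2*(4)*conj(-1) + 2*(0)*conj(1) + 6*(0)*conj(0) + 6*(0)*conj(0)]
      = (1/24)[(8) + (8) + (0) + (-8) + (0) + (-8) + (0) + (0) + (0)] = 0/24 = 0
  <chi_7*chi_7, chi_7> = (1/24)[1*(4)*conj(2) + 1*(4)*conj(-2) + 2*(0)*conj(0) + 2*(4)*conj(-2) + 2*(0)*conj(0) + 2*(4)*conj(2) + 2*(0)*conj(0) + 6*(0)*conj(0) + 6*(0)*conj(0)]
      = (1/24)[(8) + (-8) + (0) + (-16) + (0) + (16) + (0) + (0) + (0)] = 0/24 = 0
  <chi_7*chi_7, chi_8> = (1/24)[1*(4)*conj(2) + 1*(4)*conj(2) + 2*(0)*conj(-1) + 2*(4)*conj(-1) + 2*(0)*conj(2) + 2*(4)*conj(-1) + 2*(0)*conj(-1) + 6*(0)*conj(0) + 6*(0)*conj(0)]
      = (1/24)[(8) + (8) + (0) + (-8) + (0) + (-8) + (0) + (0) + (0)] = 0/24 = 0
  <chi_7*chi_7, chi_9> = (1/24)[1*(4)*conj(2) + 1*(4)*conj(-2) + 2*(0)*conj(-sqrt(3)) + 2*(4)*conj(1) + 2*(0)*conj(0) + 2*(4)*conj(-1) + 2*(0)*conj(sqrt(3)) + 6*(0)*conj(0) + 6*(0)*conj(0)]
      = (1/24)[(8) + (-8) + (0) + (8) + (0) + (-8) + (0) + (0) + (0)] = 0/24 = 0
Hence the multiplicities are chi_1: 1, chi_2: 1, chi_3: 1, chi_4: 1. Dimension check: dim(chi_7)*dim(chi_7) = 2*2 = 4 and sum (mult * dim) = 1*1 + 1*1 + 1*1 + 1*1 = 4.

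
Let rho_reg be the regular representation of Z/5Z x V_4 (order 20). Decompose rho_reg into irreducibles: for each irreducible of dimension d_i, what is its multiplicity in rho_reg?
Each irreducible V_i of dimension d_i appears with multiplicity d_i, i.e. rho_reg = (direct sum over all irreducibles V_i) d_i V_i. The irreducible dimensions for Z/5Z x V_4 are 1, 1, 1, 1, 1, 1, 1, 1, 1, 1, 1, 1, 1, 1, 1, 1, 1, 1, 1, 1: 20 irreducibles of dimension 1, each with multiplicity 1. Total dimension 20*1*1 = 20 = |G|.

Explanation: General theorem: in the regular representation of a finite group G, each irreducible appears with multiplicity equal to its dimension. Check: dim(rho_reg) = sum d_i^2 = 1 + 1 + 1 + 1 + 1 + 1 + 1 + 1 + 1 + 1 + 1 + 1 + 1 + 1 + 1 + 1 + 1 + 1 + 1 + 1 = 20 = |G|.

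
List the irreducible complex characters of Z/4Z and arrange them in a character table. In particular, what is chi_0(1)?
Character table of Z/4Z (irreps indexed chi_0,...,chi_3 with chi_k(m) = zeta_4^(k*m), zeta_4 = exp(2*pi*i/4)):
  irrep \ class  {0} (size 1)  {1} (size 1)  {2} (size 1)  {3} (size 1)
  chi_0          1             1             1             1           
  chi_1          1             I             -1            -I          
  chi_2          1             -1            1             -1          
  chi_3          1             -I            -1            I           

Spot check: chi_0(1) = zeta_4^(0*1) = zeta_4^0 = 1.

Argument: Z/4Z is abelian, so all 4 irreducible complex representations are 1-dimensional. They are given by chi_k(m) = zeta_4^(k*m) for k = 0,...,3. Row orthogonality: sum_m chi_k(m) conj(chi_l(m)) = 4 * [k = l].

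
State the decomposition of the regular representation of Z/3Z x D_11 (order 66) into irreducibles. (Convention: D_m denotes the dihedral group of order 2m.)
Each irreducible V_i of dimension d_i appears with multiplicity d_i, i.e. rho_reg = (direct sum over all irreducibles V_i) d_i V_i. The irreducible dimensions for Z/3Z x D_11 are 1, 1, 1, 1, 1, 1, 2, 2, 2, 2, 2, 2, 2, 2, 2, 2, 2, 2, 2, 2, 2: 6 irreducibles of dimension 1, each with multiplicity 1; 15 irreducibles of dimension 2, each with multiplicity 2. Total dimension 6*1*1 + 15*2*2 = 66 = |G|.

Derivation: General theorem: in the regular representation of a finite group G, each irreducible appears with multiplicity equal to its dimension. Check: dim(rho_reg) = sum d_i^2 = 1 + 1 + 1 + 1 + 1 + 1 + 4 + 4 + 4 + 4 + 4 + 4 + 4 + 4 + 4 + 4 + 4 + 4 + 4 + 4 + 4 = 66 = |G|.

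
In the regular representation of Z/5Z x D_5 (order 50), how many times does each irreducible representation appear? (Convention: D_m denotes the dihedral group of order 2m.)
Each irreducible V_i of dimension d_i appears with multiplicity d_i, i.e. rho_reg = (direct sum over all irreducibles V_i) d_i V_i. The irreducible dimensions for Z/5Z x D_5 are 1, 1, 1, 1, 1, 1, 1, 1, 1, 1, 2, 2, 2, 2, 2, 2, 2, 2, 2, 2: 10 irreducibles of dimension 1, each with multiplicity 1; 10 irreducibles of dimension 2, each with multiplicity 2. Total dimension 10*1*1 + 10*2*2 = 50 = |G|.

Proof sketch: General theorem: in the regular representation of a finite group G, each irreducible appears with multiplicity equal to its dimension. Check: dim(rho_reg) = sum d_i^2 = 1 + 1 + 1 + 1 + 1 + 1 + 1 + 1 + 1 + 1 + 4 + 4 + 4 + 4 + 4 + 4 + 4 + 4 + 4 + 4 = 50 = |G|.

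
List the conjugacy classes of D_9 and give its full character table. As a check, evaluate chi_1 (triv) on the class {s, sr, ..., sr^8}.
Conjugacy classes: {e} of size 1, {r^1, r^8} of size 2, {r^2, r^7} of size 2, {r^3, r^6} of size 2, {r^4, r^5} of size 2, {s, sr, ..., sr^8} of size 9.
Character table:
  irrep \ class              {e} (size 1)  {r^1, r^8} (size 2)  {r^2, r^7} (size 2)  {r^3, r^6} (size 2)  {r^4, r^5} (size 2)  {s, sr, ..., sr^8} (size 9)
  chi_1 (triv)               1             1                    1                    1                    1                    1                          
  chi_2 (sign: r->1, s->-1)  1             1                    1                    1                    1                    -1                         
  chi_3 (2d, j=1)            2             2*cos(2*pi/9)        2*cos(4*pi/9)        -1                   -2*cos(pi/9)         0                          
  chi_4 (2d, j=2)            2             2*cos(4*pi/9)        -2*cos(pi/9)         -1                   2*cos(2*pi/9)        0                          
  chi_5 (2d, j=3)            2             -1                   -1                   2                    -1                   0                          
  chi_6 (2d, j=4)            2             -2*cos(pi/9)         2*cos(2*pi/9)        -1                   2*cos(4*pi/9)        0                          

Spot check: chi_1 (triv) on {s, sr, ..., sr^8} = 1.

Explanation: D_9 has order 2*9 = 18 with 6 conjugacy classes, hence 6 irreducibles. Sum of squared dims 1 + 1 + 4 + 4 + 4 + 4 = 18 = |G|. Linear characters come from the abelianisation; the 2-dimensional irreps have character r^k -> 2*cos(2*pi*j*k/9), reflections -> 0.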